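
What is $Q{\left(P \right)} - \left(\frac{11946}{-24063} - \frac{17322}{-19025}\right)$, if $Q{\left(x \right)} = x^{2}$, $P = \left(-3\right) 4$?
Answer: $\frac{21911149388}{152599525} \approx 143.59$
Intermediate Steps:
$P = -12$
$Q{\left(P \right)} - \left(\frac{11946}{-24063} - \frac{17322}{-19025}\right) = \left(-12\right)^{2} - \left(\frac{11946}{-24063} - \frac{17322}{-19025}\right) = 144 - \left(11946 \left(- \frac{1}{24063}\right) - - \frac{17322}{19025}\right) = 144 - \left(- \frac{3982}{8021} + \frac{17322}{19025}\right) = 144 - \frac{63182212}{152599525} = \frac{21911149388}{152599525}$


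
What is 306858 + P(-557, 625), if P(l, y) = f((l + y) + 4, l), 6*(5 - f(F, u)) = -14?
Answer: 920596/3 ≈ 3.0687e+5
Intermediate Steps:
f(F, u) = 22/3 (f(F, u) = 5 - ⅙*(-14) = 5 + 7/3 = 22/3)
P(l, y) = 22/3
306858 + P(-557, 625) = 306858 + 22/3 = 920596/3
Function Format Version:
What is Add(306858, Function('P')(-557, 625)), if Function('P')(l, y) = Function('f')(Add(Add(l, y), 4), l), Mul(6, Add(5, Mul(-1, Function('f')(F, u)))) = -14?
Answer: Rational(920596, 3) ≈ 3.0687e+5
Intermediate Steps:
Function('f')(F, u) = Rational(22, 3) (Function('f')(F, u) = Add(5, Mul(Rational(-1, 6), -14)) = Add(5, Rational(7, 3)) = Rational(22, 3))
Function('P')(l, y) = Rational(22, 3)
Add(306858, Function('P')(-557, 625)) = Add(306858, Rational(22, 3)) = Rational(920596, 3)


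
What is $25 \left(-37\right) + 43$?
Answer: $-882$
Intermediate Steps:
$25 \left(-37\right) + 43 = -925 + 43 = -882$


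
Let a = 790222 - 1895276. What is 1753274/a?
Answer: -876637/552527 ≈ -1.5866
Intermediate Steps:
a = -1105054
1753274/a = 1753274/(-1105054) = 1753274*(-1/1105054) = -876637/552527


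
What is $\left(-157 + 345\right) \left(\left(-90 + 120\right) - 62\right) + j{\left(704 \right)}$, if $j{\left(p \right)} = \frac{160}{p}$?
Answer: $- \frac{132347}{22} \approx -6015.8$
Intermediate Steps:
$\left(-157 + 345\right) \left(\left(-90 + 120\right) - 62\right) + j{\left(704 \right)} = \left(-157 + 345\right) \left(\left(-90 + 120\right) - 62\right) + \frac{160}{704} = 188 \left(30 - 62\right) + 160 \cdot \frac{1}{704} = 188 \left(-32\right) + \frac{5}{22} = -6016 + \frac{5}{22} = - \frac{132347}{22}$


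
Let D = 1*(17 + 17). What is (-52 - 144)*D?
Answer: -6664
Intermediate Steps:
D = 34 (D = 1*34 = 34)
(-52 - 144)*D = (-52 - 144)*34 = -196*34 = -6664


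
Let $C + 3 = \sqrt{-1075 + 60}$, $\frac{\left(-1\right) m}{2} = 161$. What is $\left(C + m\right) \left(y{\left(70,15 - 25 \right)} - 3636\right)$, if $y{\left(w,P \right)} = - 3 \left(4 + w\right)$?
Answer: $1253850 - 3858 i \sqrt{1015} \approx 1.2539 \cdot 10^{6} - 1.2291 \cdot 10^{5} i$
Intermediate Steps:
$m = -322$ ($m = \left(-2\right) 161 = -322$)
$C = -3 + i \sqrt{1015}$ ($C = -3 + \sqrt{-1075 + 60} = -3 + \sqrt{-1015} = -3 + i \sqrt{1015} \approx -3.0 + 31.859 i$)
$y{\left(w,P \right)} = -12 - 3 w$
$\left(C + m\right) \left(y{\left(70,15 - 25 \right)} - 3636\right) = \left(\left(-3 + i \sqrt{1015}\right) - 322\right) \left(\left(-12 - 210\right) - 3636\right) = \left(-325 + i \sqrt{1015}\right) \left(\left(-12 - 210\right) - 3636\right) = \left(-325 + i \sqrt{1015}\right) \left(-222 - 3636\right) = \left(-325 + i \sqrt{1015}\right) \left(-3858\right) = 1253850 - 3858 i \sqrt{1015}$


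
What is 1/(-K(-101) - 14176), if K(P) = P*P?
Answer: -1/24377 ≈ -4.1022e-5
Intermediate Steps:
K(P) = P²
1/(-K(-101) - 14176) = 1/(-1*(-101)² - 14176) = 1/(-1*10201 - 14176) = 1/(-10201 - 14176) = 1/(-24377) = -1/24377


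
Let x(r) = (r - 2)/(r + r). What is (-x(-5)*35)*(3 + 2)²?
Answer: -1225/2 ≈ -612.50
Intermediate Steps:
x(r) = (-2 + r)/(2*r) (x(r) = (-2 + r)/((2*r)) = (-2 + r)*(1/(2*r)) = (-2 + r)/(2*r))
(-x(-5)*35)*(3 + 2)² = (-(-2 - 5)/(2*(-5))*35)*(3 + 2)² = (-(-1)*(-7)/(2*5)*35)*5² = (-1*7/10*35)*25 = -7/10*35*25 = -49/2*25 = -1225/2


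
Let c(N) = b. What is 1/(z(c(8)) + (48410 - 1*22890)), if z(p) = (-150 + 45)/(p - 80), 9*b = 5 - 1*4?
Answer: 719/18349825 ≈ 3.9183e-5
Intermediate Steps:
b = ⅑ (b = (5 - 1*4)/9 = (5 - 4)/9 = (⅑)*1 = ⅑ ≈ 0.11111)
c(N) = ⅑
z(p) = -105/(-80 + p)
1/(z(c(8)) + (48410 - 1*22890)) = 1/(-105/(-80 + ⅑) + (48410 - 1*22890)) = 1/(-105/(-719/9) + (48410 - 22890)) = 1/(-105*(-9/719) + 25520) = 1/(945/719 + 25520) = 1/(18349825/719) = 719/18349825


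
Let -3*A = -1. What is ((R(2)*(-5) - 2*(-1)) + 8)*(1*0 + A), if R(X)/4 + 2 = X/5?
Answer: 14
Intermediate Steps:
R(X) = -8 + 4*X/5 (R(X) = -8 + 4*(X/5) = -8 + 4*X/5)
A = 1/3 (A = -1/3*(-1) = 1/3 ≈ 0.33333)
((R(2)*(-5) - 2*(-1)) + 8)*(1*0 + A) = (((-8 + (4/5)*2)*(-5) - 2*(-1)) + 8)*(1*0 + 1/3) = (((-8 + 8/5)*(-5) + 2) + 8)*(0 + 1/3) = ((-32/5*(-5) + 2) + 8)*(1/3) = ((32 + 2) + 8)*(1/3) = (34 + 8)*(1/3) = 42*(1/3) = 14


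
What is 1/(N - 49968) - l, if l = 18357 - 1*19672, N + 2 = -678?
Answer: 66602119/50648 ≈ 1315.0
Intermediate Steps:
N = -680 (N = -2 - 678 = -680)
l = -1315 (l = 18357 - 19672 = -1315)
1/(N - 49968) - l = 1/(-680 - 49968) - 1*(-1315) = 1/(-50648) + 1315 = -1/50648 + 1315 = 66602119/50648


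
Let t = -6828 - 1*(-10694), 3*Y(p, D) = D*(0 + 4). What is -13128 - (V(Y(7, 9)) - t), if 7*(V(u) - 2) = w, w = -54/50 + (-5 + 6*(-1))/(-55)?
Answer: -1621178/175 ≈ -9263.9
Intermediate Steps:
Y(p, D) = 4*D/3 (Y(p, D) = (D*(0 + 4))/3 = (D*4)/3 = (4*D)/3 = 4*D/3)
w = -22/25 (w = -54*1/50 + (-5 - 6)*(-1/55) = -27/25 - 11*(-1/55) = -27/25 + ⅕ = -22/25 ≈ -0.88000)
V(u) = 328/175 (V(u) = 2 + (⅐)*(-22/25) = 2 - 22/175 = 328/175)
t = 3866 (t = -6828 + 10694 = 3866)
-13128 - (V(Y(7, 9)) - t) = -13128 - (328/175 - 1*3866) = -13128 - (328/175 - 3866) = -13128 - 1*(-676222/175) = -13128 + 676222/175 = -1621178/175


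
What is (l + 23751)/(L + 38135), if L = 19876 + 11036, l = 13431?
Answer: 37182/69047 ≈ 0.53850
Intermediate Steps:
L = 30912
(l + 23751)/(L + 38135) = (13431 + 23751)/(30912 + 38135) = 37182/69047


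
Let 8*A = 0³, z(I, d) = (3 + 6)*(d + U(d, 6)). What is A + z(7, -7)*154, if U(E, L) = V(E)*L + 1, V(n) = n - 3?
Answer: -91476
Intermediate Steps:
V(n) = -3 + n
U(E, L) = 1 + L*(-3 + E) (U(E, L) = (-3 + E)*L + 1 = L*(-3 + E) + 1 = 1 + L*(-3 + E))
z(I, d) = -153 + 63*d (z(I, d) = (3 + 6)*(d + (1 + 6*(-3 + d))) = 9*(d + (1 + (-18 + 6*d))) = 9*(d + (-17 + 6*d)) = 9*(-17 + 7*d) = -153 + 63*d)
A = 0 (A = (⅛)*0³ = (⅛)*0 = 0)
A + z(7, -7)*154 = 0 + (-153 + 63*(-7))*154 = 0 + (-153 - 441)*154 = 0 - 594*154 = 0 - 91476 = -91476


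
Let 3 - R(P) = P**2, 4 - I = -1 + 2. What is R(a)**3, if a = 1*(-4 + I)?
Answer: 8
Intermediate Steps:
I = 3 (I = 4 - (-1 + 2) = 4 - 1*1 = 4 - 1 = 3)
a = -1 (a = 1*(-4 + 3) = 1*(-1) = -1)
R(P) = 3 - P**2
R(a)**3 = (3 - 1*(-1)**2)**3 = (3 - 1*1)**3 = (3 - 1)**3 = 2**3 = 8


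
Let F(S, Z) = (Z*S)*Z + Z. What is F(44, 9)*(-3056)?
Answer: -10919088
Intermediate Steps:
F(S, Z) = Z + S*Z² (F(S, Z) = (S*Z)*Z + Z = S*Z² + Z = Z + S*Z²)
F(44, 9)*(-3056) = (9*(1 + 44*9))*(-3056) = (9*(1 + 396))*(-3056) = (9*397)*(-3056) = 3573*(-3056) = -10919088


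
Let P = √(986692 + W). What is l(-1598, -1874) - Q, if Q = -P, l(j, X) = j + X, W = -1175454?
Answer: -3472 + I*√188762 ≈ -3472.0 + 434.47*I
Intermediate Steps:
l(j, X) = X + j
P = I*√188762 (P = √(986692 - 1175454) = √(-188762) = I*√188762 ≈ 434.47*I)
Q = -I*√188762 ≈ -434.47*I
l(-1598, -1874) - Q = (-1874 - 1598) - (-1)*I*√188762 = -3472 + I*√188762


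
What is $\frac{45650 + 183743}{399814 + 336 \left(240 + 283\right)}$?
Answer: $\frac{229393}{575542} \approx 0.39857$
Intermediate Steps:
$\frac{45650 + 183743}{399814 + 336 \left(240 + 283\right)} = \frac{229393}{399814 + 336 \cdot 523} = \frac{229393}{399814 + 175728} = \frac{229393}{575542}$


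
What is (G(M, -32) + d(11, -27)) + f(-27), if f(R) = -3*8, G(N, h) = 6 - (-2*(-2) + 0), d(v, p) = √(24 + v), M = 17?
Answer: -22 + √35 ≈ -16.084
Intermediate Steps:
G(N, h) = 2 (G(N, h) = 6 - (4 + 0) = 6 - 1*4 = 6 - 4 = 2)
f(R) = -24
(G(M, -32) + d(11, -27)) + f(-27) = (2 + √(24 + 11)) - 24 = (2 + √35) - 24 = -22 + √35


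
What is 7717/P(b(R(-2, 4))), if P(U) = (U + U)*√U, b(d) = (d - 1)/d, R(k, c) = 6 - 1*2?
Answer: 30868*√3/9 ≈ 5940.5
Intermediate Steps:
R(k, c) = 4 (R(k, c) = 6 - 2 = 4)
b(d) = (-1 + d)/d
P(U) = 2*U^(3/2) (P(U) = (2*U)*√U = 2*U^(3/2))
7717/P(b(R(-2, 4))) = 7717/((2*((-1 + 4)/4)^(3/2))) = 7717/((2*((¼)*3)^(3/2))) = 7717/((2*(¾)^(3/2))) = 7717/((2*(3*√3/8))) = 7717/((3*√3/4)) = 7717*(4*√3/9) = 30868*√3/9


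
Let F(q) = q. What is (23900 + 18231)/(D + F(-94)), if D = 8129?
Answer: 42131/8035 ≈ 5.2434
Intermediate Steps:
(23900 + 18231)/(D + F(-94)) = (23900 + 18231)/(8129 - 94) = 42131/8035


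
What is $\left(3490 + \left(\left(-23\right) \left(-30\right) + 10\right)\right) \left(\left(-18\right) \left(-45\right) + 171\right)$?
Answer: $4110390$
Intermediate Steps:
$\left(3490 + \left(\left(-23\right) \left(-30\right) + 10\right)\right) \left(\left(-18\right) \left(-45\right) + 171\right) = \left(3490 + \left(690 + 10\right)\right) \left(810 + 171\right) = \left(3490 + 700\right) 981 = 4190 \cdot 981 = 4110390$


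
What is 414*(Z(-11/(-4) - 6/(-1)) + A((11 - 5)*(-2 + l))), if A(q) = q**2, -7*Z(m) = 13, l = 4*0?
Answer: 411930/7 ≈ 58847.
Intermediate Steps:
l = 0
Z(m) = -13/7 (Z(m) = -1/7*13 = -13/7)
414*(Z(-11/(-4) - 6/(-1)) + A((11 - 5)*(-2 + l))) = 414*(-13/7 + ((11 - 5)*(-2 + 0))**2) = 414*(-13/7 + (6*(-2))**2) = 414*(-13/7 + (-12)**2) = 414*(-13/7 + 144) = 414*(995/7) = 411930/7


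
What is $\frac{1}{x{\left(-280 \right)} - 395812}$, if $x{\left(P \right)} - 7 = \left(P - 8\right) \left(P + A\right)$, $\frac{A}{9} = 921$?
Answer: $- \frac{1}{2702397} \approx -3.7004 \cdot 10^{-7}$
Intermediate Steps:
$A = 8289$ ($A = 9 \cdot 921 = 8289$)
$x{\left(P \right)} = 7 + \left(-8 + P\right) \left(8289 + P\right)$ ($x{\left(P \right)} = 7 + \left(P - 8\right) \left(P + 8289\right) = 7 + \left(-8 + P\right) \left(8289 + P\right)$)
$\frac{1}{x{\left(-280 \right)} - 395812} = \frac{1}{\left(-66305 + \left(-280\right)^{2} + 8281 \left(-280\right)\right) - 395812} = \frac{1}{\left(-66305 + 78400 - 2318680\right) - 395812} = \frac{1}{-2306585 - 395812} = \frac{1}{-2702397} = - \frac{1}{2702397}$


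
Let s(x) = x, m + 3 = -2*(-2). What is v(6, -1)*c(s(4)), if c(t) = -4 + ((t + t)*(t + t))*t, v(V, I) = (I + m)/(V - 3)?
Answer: 0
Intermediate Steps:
m = 1 (m = -3 - 2*(-2) = -3 + 4 = 1)
v(V, I) = (1 + I)/(-3 + V) (v(V, I) = (I + 1)/(V - 3) = (1 + I)/(-3 + V))
c(t) = -4 + 4*t³ (c(t) = -4 + ((2*t)*(2*t))*t = -4 + (4*t²)*t = -4 + 4*t³)
v(6, -1)*c(s(4)) = ((1 - 1)/(-3 + 6))*(-4 + 4*4³) = (0/3)*(-4 + 4*64) = ((⅓)*0)*(-4 + 256) = 0*252 = 0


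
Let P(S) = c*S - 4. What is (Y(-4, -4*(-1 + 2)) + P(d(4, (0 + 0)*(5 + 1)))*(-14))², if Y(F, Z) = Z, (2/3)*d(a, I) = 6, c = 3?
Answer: 106276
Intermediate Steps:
d(a, I) = 9 (d(a, I) = (3/2)*6 = 9)
P(S) = -4 + 3*S (P(S) = 3*S - 4 = -4 + 3*S)
(Y(-4, -4*(-1 + 2)) + P(d(4, (0 + 0)*(5 + 1)))*(-14))² = (-4*(-1 + 2) + (-4 + 3*9)*(-14))² = (-4*1 + (-4 + 27)*(-14))² = (-4 + 23*(-14))² = (-4 - 322)² = (-326)² = 106276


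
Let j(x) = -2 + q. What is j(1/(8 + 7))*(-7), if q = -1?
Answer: 21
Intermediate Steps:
j(x) = -3 (j(x) = -2 - 1 = -3)
j(1/(8 + 7))*(-7) = -3*(-7) = 21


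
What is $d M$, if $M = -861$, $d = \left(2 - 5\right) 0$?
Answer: $0$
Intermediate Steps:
$d = 0$ ($d = \left(-3\right) 0 = 0$)
$d M = 0 \left(-861\right) = 0$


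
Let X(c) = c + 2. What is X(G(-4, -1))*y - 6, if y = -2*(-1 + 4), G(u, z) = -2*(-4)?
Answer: -66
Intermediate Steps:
G(u, z) = 8
y = -6 (y = -2*3 = -6)
X(c) = 2 + c
X(G(-4, -1))*y - 6 = (2 + 8)*(-6) - 6 = 10*(-6) - 6 = -60 - 6 = -66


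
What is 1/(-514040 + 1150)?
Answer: -1/512890 ≈ -1.9497e-6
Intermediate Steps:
1/(-514040 + 1150) = 1/(-512890) = -1/512890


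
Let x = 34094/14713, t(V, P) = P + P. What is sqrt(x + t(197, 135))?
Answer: 2*sqrt(14737291163)/14713 ≈ 16.502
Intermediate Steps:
t(V, P) = 2*P
x = 34094/14713 (x = 34094*(1/14713) = 34094/14713 ≈ 2.3173)
sqrt(x + t(197, 135)) = sqrt(34094/14713 + 2*135) = sqrt(34094/14713 + 270) = sqrt(4006604/14713) = 2*sqrt(14737291163)/14713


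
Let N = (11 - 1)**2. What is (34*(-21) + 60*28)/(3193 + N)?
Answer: 966/3293 ≈ 0.29335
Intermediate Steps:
N = 100 (N = 10**2 = 100)
(34*(-21) + 60*28)/(3193 + N) = (34*(-21) + 60*28)/(3193 + 100) = (-714 + 1680)/3293 = 966*(1/3293) = 966/3293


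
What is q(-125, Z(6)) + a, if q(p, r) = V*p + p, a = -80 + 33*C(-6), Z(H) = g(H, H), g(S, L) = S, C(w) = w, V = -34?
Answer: 3847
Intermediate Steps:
Z(H) = H
a = -278 (a = -80 + 33*(-6) = -80 - 198 = -278)
q(p, r) = -33*p (q(p, r) = -34*p + p = -33*p)
q(-125, Z(6)) + a = -33*(-125) - 278 = 4125 - 278 = 3847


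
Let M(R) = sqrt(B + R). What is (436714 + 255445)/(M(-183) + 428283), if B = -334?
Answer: 296439932997/183426328606 - 692159*I*sqrt(517)/183426328606 ≈ 1.6161 - 8.58e-5*I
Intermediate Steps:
M(R) = sqrt(-334 + R)
(436714 + 255445)/(M(-183) + 428283) = (436714 + 255445)/(sqrt(-334 - 183) + 428283) = 692159/(sqrt(-517) + 428283) = 692159/(I*sqrt(517) + 428283) = 692159/(428283 + I*sqrt(517))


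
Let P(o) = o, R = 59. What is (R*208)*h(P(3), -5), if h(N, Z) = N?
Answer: 36816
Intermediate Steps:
(R*208)*h(P(3), -5) = (59*208)*3 = 12272*3 = 36816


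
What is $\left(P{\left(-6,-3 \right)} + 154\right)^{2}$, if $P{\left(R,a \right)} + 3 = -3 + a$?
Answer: $21025$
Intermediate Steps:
$P{\left(R,a \right)} = -6 + a$ ($P{\left(R,a \right)} = -3 + \left(-3 + a\right) = -6 + a$)
$\left(P{\left(-6,-3 \right)} + 154\right)^{2} = \left(\left(-6 - 3\right) + 154\right)^{2} = \left(-9 + 154\right)^{2} = 145^{2} = 21025$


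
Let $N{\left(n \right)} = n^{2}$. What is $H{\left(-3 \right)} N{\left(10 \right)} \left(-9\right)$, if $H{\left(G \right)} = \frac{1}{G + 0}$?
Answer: $300$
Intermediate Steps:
$H{\left(G \right)} = \frac{1}{G}$
$H{\left(-3 \right)} N{\left(10 \right)} \left(-9\right) = \frac{10^{2}}{-3} \left(-9\right) = \left(- \frac{1}{3}\right) 100 \left(-9\right) = \left(- \frac{100}{3}\right) \left(-9\right) = 300$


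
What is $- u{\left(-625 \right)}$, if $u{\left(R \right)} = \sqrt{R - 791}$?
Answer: $- 2 i \sqrt{354} \approx - 37.63 i$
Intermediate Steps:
$u{\left(R \right)} = \sqrt{-791 + R}$
$- u{\left(-625 \right)} = - \sqrt{-791 - 625} = - \sqrt{-1416} = - 2 i \sqrt{354}$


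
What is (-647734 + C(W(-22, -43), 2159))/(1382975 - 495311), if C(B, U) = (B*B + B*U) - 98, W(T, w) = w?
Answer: -184705/221916 ≈ -0.83232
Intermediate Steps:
C(B, U) = -98 + B² + B*U (C(B, U) = (B² + B*U) - 98 = -98 + B² + B*U)
(-647734 + C(W(-22, -43), 2159))/(1382975 - 495311) = (-647734 + (-98 + (-43)² - 43*2159))/(1382975 - 495311) = (-647734 + (-98 + 1849 - 92837))/887664 = (-647734 - 91086)*(1/887664) = -738820*1/887664 = -184705/221916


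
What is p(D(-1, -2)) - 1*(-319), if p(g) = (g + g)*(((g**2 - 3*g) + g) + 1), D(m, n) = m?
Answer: 311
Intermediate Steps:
p(g) = 2*g*(1 + g**2 - 2*g) (p(g) = (2*g)*((g**2 - 2*g) + 1) = (2*g)*(1 + g**2 - 2*g) = 2*g*(1 + g**2 - 2*g))
p(D(-1, -2)) - 1*(-319) = 2*(-1)*(1 + (-1)**2 - 2*(-1)) - 1*(-319) = 2*(-1)*(1 + 1 + 2) + 319 = 2*(-1)*4 + 319 = -8 + 319 = 311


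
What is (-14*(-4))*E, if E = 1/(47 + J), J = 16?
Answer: 8/9 ≈ 0.88889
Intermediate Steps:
E = 1/63 (E = 1/(47 + 16) = 1/63 ≈ 0.015873)
(-14*(-4))*E = -14*(-4)*(1/63) = 56*(1/63) = 8/9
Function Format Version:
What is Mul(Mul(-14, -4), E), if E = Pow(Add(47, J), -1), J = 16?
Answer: Rational(8, 9) ≈ 0.88889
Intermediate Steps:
E = Rational(1, 63) (E = Pow(Add(47, 16), -1) = Pow(63, -1) = Rational(1, 63) ≈ 0.015873)
Mul(Mul(-14, -4), E) = Mul(Mul(-14, -4), Rational(1, 63)) = Mul(56, Rational(1, 63)) = Rational(8, 9)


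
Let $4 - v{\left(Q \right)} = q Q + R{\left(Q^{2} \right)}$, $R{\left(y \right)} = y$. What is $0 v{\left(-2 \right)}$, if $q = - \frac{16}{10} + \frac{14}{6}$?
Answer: $0$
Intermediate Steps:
$q = \frac{11}{15}$ ($q = \left(-16\right) \frac{1}{10} + 14 \cdot \frac{1}{6} = - \frac{8}{5} + \frac{7}{3} = \frac{11}{15} \approx 0.73333$)
$v{\left(Q \right)} = 4 - Q^{2} - \frac{11 Q}{15}$ ($v{\left(Q \right)} = 4 - \left(\frac{11 Q}{15} + Q^{2}\right) = 4 - \left(Q^{2} + \frac{11 Q}{15}\right) = 4 - Q^{2} - \frac{11 Q}{15}$)
$0 v{\left(-2 \right)} = 0 \left(4 - \left(-2\right)^{2} - - \frac{22}{15}\right) = 0 \left(4 - 4 + \frac{22}{15}\right) = 0 \cdot \frac{22}{15} = 0$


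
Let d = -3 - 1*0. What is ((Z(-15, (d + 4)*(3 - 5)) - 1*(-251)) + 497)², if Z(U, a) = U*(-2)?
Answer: 605284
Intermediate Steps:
d = -3 (d = -3 + 0 = -3)
Z(U, a) = -2*U
((Z(-15, (d + 4)*(3 - 5)) - 1*(-251)) + 497)² = ((-2*(-15) - 1*(-251)) + 497)² = ((30 + 251) + 497)² = (281 + 497)² = 778² = 605284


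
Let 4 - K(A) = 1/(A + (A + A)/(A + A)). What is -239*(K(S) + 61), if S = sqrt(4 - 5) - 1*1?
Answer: -15535 - 239*I ≈ -15535.0 - 239.0*I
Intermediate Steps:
S = -1 + I (S = sqrt(-1) - 1 = I - 1 = -1 + I ≈ -1.0 + 1.0*I)
K(A) = 4 - 1/(1 + A) (K(A) = 4 - 1/(A + (A + A)/(A + A)) = 4 - 1/(A + (2*A)/((2*A))) = 4 - 1/(A + (2*A)*(1/(2*A))) = 4 - 1/(A + 1) = 4 - 1/(1 + A))
-239*(K(S) + 61) = -239*((3 + 4*(-1 + I))/(1 + (-1 + I)) + 61) = -239*((3 + (-4 + 4*I))/I + 61) = -239*((-I)*(-1 + 4*I) + 61) = -239*(-I*(-1 + 4*I) + 61) = -239*(61 - I*(-1 + 4*I)) = -14579 + 239*I*(-1 + 4*I)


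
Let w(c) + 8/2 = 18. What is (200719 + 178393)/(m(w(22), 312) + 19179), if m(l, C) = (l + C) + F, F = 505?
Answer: 189556/10005 ≈ 18.946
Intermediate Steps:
w(c) = 14 (w(c) = -4 + 18 = 14)
m(l, C) = 505 + C + l (m(l, C) = (l + C) + 505 = (C + l) + 505 = 505 + C + l)
(200719 + 178393)/(m(w(22), 312) + 19179) = (200719 + 178393)/((505 + 312 + 14) + 19179) = 379112/(831 + 19179) = 379112/20010 = 379112*(1/20010) = 189556/10005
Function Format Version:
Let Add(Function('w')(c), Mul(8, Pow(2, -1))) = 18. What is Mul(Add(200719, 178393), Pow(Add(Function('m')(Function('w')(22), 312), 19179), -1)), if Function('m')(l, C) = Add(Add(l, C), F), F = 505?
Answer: Rational(189556, 10005) ≈ 18.946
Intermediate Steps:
Function('w')(c) = 14 (Function('w')(c) = Add(-4, 18) = 14)
Function('m')(l, C) = Add(505, C, l) (Function('m')(l, C) = Add(Add(l, C), 505) = Add(Add(C, l), 505) = Add(505, C, l))
Mul(Add(200719, 178393), Pow(Add(Function('m')(Function('w')(22), 312), 19179), -1)) = Mul(Add(200719, 178393), Pow(Add(Add(505, 312, 14), 19179), -1)) = Mul(379112, Pow(Add(831, 19179), -1)) = Mul(379112, Pow(20010, -1)) = Mul(379112, Rational(1, 20010)) = Rational(189556, 10005)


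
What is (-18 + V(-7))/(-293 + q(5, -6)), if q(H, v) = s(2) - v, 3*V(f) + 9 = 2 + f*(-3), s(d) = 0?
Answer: 40/861 ≈ 0.046458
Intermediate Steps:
V(f) = -7/3 - f (V(f) = -3 + (2 + f*(-3))/3 = -3 + (2 - 3*f)/3 = -3 + (⅔ - f) = -7/3 - f)
q(H, v) = -v (q(H, v) = 0 - v = -v)
(-18 + V(-7))/(-293 + q(5, -6)) = (-18 + (-7/3 - 1*(-7)))/(-293 - 1*(-6)) = (-18 + (-7/3 + 7))/(-293 + 6) = (-18 + 14/3)/(-287) = -40/3*(-1/287) = 40/861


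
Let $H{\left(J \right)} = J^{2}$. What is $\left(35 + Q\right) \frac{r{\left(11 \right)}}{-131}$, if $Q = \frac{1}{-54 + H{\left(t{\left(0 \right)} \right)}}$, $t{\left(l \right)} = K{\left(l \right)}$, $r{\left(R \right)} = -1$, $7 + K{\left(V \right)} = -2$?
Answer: $\frac{946}{3537} \approx 0.26746$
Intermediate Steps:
$K{\left(V \right)} = -9$ ($K{\left(V \right)} = -7 - 2 = -9$)
$t{\left(l \right)} = -9$
$Q = \frac{1}{27}$ ($Q = \frac{1}{-54 + \left(-9\right)^{2}} = \frac{1}{-54 + 81} = \frac{1}{27} \approx 0.037037$)
$\left(35 + Q\right) \frac{r{\left(11 \right)}}{-131} = \left(35 + \frac{1}{27}\right) \left(- \frac{1}{-131}\right) = \frac{946 \left(\left(-1\right) \left(- \frac{1}{131}\right)\right)}{27} = \frac{946}{27} \cdot \frac{1}{131} = \frac{946}{3537}$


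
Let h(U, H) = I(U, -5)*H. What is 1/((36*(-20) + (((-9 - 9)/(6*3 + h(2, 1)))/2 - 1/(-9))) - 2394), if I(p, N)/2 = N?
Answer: -72/224281 ≈ -0.00032103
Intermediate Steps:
I(p, N) = 2*N
h(U, H) = -10*H (h(U, H) = (2*(-5))*H = -10*H)
1/((36*(-20) + (((-9 - 9)/(6*3 + h(2, 1)))/2 - 1/(-9))) - 2394) = 1/((36*(-20) + (((-9 - 9)/(6*3 - 10*1))/2 - 1/(-9))) - 2394) = 1/((-720 + (-18/(18 - 10)*(½) - 1*(-⅑))) - 2394) = 1/((-720 + (-18/8*(½) + ⅑)) - 2394) = 1/((-720 + (-18*⅛*(½) + ⅑)) - 2394) = 1/((-720 + (-9/4*½ + ⅑)) - 2394) = 1/((-720 + (-9/8 + ⅑)) - 2394) = 1/((-720 - 73/72) - 2394) = 1/(-51913/72 - 2394) = 1/(-224281/72) = -72/224281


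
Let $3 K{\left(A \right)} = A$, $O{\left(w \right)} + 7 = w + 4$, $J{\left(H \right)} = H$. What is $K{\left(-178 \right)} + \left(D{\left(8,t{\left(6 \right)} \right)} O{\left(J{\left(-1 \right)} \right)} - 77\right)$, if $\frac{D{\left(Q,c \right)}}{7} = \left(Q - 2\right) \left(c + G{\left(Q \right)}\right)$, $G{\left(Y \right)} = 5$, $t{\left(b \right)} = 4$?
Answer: $- \frac{4945}{3} \approx -1648.3$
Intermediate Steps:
$O{\left(w \right)} = -3 + w$ ($O{\left(w \right)} = -7 + \left(w + 4\right) = -7 + \left(4 + w\right) = -3 + w$)
$D{\left(Q,c \right)} = 7 \left(-2 + Q\right) \left(5 + c\right)$ ($D{\left(Q,c \right)} = 7 \left(Q - 2\right) \left(c + 5\right) = 7 \left(-2 + Q\right) \left(5 + c\right)$)
$K{\left(A \right)} = \frac{A}{3}$
$K{\left(-178 \right)} + \left(D{\left(8,t{\left(6 \right)} \right)} O{\left(J{\left(-1 \right)} \right)} - 77\right) = \frac{1}{3} \left(-178\right) + \left(\left(-70 - 56 + 35 \cdot 8 + 7 \cdot 8 \cdot 4\right) \left(-3 - 1\right) - 77\right) = - \frac{178}{3} + \left(\left(-70 - 56 + 280 + 224\right) \left(-4\right) - 77\right) = - \frac{178}{3} + \left(378 \left(-4\right) - 77\right) = - \frac{178}{3} - 1589 = - \frac{4945}{3}$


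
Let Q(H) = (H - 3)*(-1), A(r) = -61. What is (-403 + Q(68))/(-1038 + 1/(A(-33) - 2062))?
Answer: 993564/2203675 ≈ 0.45087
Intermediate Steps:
Q(H) = 3 - H (Q(H) = (-3 + H)*(-1) = 3 - H)
(-403 + Q(68))/(-1038 + 1/(A(-33) - 2062)) = (-403 + (3 - 1*68))/(-1038 + 1/(-61 - 2062)) = (-403 + (3 - 68))/(-1038 + 1/(-2123)) = (-403 - 65)/(-1038 - 1/2123) = -468/(-2203675/2123) = -468*(-2123/2203675) = 993564/2203675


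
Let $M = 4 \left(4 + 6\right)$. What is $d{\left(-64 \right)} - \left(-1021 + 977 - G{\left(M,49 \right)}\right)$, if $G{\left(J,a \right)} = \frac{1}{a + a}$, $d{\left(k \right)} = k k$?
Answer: $\frac{405721}{98} \approx 4140.0$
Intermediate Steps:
$d{\left(k \right)} = k^{2}$
$M = 40$ ($M = 4 \cdot 10 = 40$)
$G{\left(J,a \right)} = \frac{1}{2 a}$
$d{\left(-64 \right)} - \left(-1021 + 977 - G{\left(M,49 \right)}\right) = \left(-64\right)^{2} - \left(-1021 + 977 - \frac{1}{98}\right) = 4096 + \left(\frac{1}{2} \cdot \frac{1}{49} - \left(-1021 + 977\right)\right) = 4096 + \left(\frac{1}{98} - -44\right) = 4096 + \left(\frac{1}{98} + 44\right) = 4096 + \frac{4313}{98} = \frac{405721}{98}$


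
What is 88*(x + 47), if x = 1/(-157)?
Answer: 649264/157 ≈ 4135.4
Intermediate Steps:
x = -1/157 ≈ -0.0063694
88*(x + 47) = 88*(-1/157 + 47) = 88*(7378/157) = 649264/157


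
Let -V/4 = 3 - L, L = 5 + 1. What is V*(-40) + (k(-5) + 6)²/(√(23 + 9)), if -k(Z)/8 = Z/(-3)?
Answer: -480 + 121*√2/18 ≈ -470.49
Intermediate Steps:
k(Z) = 8*Z/3 (k(Z) = -8*Z/(-3) = -8*Z*(-1)/3 = -(-8)*Z/3 = 8*Z/3)
L = 6
V = 12 (V = -4*(3 - 1*6) = -4*(3 - 6) = -4*(-3) = 12)
V*(-40) + (k(-5) + 6)²/(√(23 + 9)) = 12*(-40) + ((8/3)*(-5) + 6)²/(√(23 + 9)) = -480 + (-40/3 + 6)²/(√32) = -480 + (-22/3)²/((4*√2)) = -480 + 484*(√2/8)/9 = -480 + 121*√2/18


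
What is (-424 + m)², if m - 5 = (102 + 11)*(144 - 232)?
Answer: 107391769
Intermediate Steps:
m = -9939 (m = 5 + (102 + 11)*(144 - 232) = 5 + 113*(-88) = 5 - 9944 = -9939)
(-424 + m)² = (-424 - 9939)² = (-10363)² = 107391769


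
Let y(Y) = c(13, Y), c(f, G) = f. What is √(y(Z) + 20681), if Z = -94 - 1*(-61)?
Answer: √20694 ≈ 143.85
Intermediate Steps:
Z = -33 (Z = -94 + 61 = -33)
y(Y) = 13
√(y(Z) + 20681) = √(13 + 20681) = √20694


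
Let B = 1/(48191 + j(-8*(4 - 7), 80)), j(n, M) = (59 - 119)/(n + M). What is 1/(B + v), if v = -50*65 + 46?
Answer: -1252951/4014454978 ≈ -0.00031211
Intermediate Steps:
j(n, M) = -60/(M + n)
B = 26/1252951 (B = 1/(48191 - 60/(80 - 8*(4 - 7))) = 1/(48191 - 60/(80 - 8*(-3))) = 1/(48191 - 60/(80 + 24)) = 1/(48191 - 60/104) = 1/(48191 - 60*1/104) = 1/(48191 - 15/26) = 1/(1252951/26) = 26/1252951 ≈ 2.0751e-5)
v = -3204 (v = -3250 + 46 = -3204)
1/(B + v) = 1/(26/1252951 - 3204) = 1/(-4014454978/1252951) = -1252951/4014454978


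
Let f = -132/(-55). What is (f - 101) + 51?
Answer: -238/5 ≈ -47.600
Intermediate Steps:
f = 12/5 (f = -132*(-1/55) = 12/5 ≈ 2.4000)
(f - 101) + 51 = (12/5 - 101) + 51 = -493/5 + 51 = -238/5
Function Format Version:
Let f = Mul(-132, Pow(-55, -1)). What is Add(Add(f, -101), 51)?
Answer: Rational(-238, 5) ≈ -47.600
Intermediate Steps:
f = Rational(12, 5) (f = Mul(-132, Rational(-1, 55)) = Rational(12, 5) ≈ 2.4000)
Add(Add(f, -101), 51) = Add(Add(Rational(12, 5), -101), 51) = Add(Rational(-493, 5), 51) = Rational(-238, 5)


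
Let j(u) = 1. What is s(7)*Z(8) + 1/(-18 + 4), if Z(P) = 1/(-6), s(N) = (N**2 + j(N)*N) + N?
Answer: -74/7 ≈ -10.571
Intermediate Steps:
s(N) = N**2 + 2*N (s(N) = (N**2 + 1*N) + N = (N**2 + N) + N = (N + N**2) + N = N**2 + 2*N)
Z(P) = -1/6
s(7)*Z(8) + 1/(-18 + 4) = (7*(2 + 7))*(-1/6) + 1/(-18 + 4) = (7*9)*(-1/6) + 1/(-14) = 63*(-1/6) - 1/14 = -21/2 - 1/14 = -74/7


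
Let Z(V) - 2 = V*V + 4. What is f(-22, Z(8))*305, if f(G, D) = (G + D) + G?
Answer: 7930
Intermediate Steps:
Z(V) = 6 + V**2 (Z(V) = 2 + (V*V + 4) = 2 + (V**2 + 4) = 2 + (4 + V**2) = 6 + V**2)
f(G, D) = D + 2*G (f(G, D) = (D + G) + G = D + 2*G)
f(-22, Z(8))*305 = ((6 + 8**2) + 2*(-22))*305 = ((6 + 64) - 44)*305 = (70 - 44)*305 = 26*305 = 7930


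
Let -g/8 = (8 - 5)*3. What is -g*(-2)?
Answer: -144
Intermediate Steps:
g = -72 (g = -8*(8 - 5)*3 = -24*3 = -8*9 = -72)
-g*(-2) = -1*(-72)*(-2) = 72*(-2) = -144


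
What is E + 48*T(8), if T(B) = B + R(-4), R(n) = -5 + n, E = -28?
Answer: -76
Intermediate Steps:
T(B) = -9 + B (T(B) = B + (-5 - 4) = B - 9 = -9 + B)
E + 48*T(8) = -28 + 48*(-9 + 8) = -28 + 48*(-1) = -28 - 48 = -76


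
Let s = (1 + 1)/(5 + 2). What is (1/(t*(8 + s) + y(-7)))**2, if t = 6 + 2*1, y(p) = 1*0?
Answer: 49/215296 ≈ 0.00022759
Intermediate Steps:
y(p) = 0
s = 2/7 ≈ 0.28571
t = 8 (t = 6 + 2 = 8)
(1/(t*(8 + s) + y(-7)))**2 = (1/(8*(8 + 2/7) + 0))**2 = (1/(8*(58/7) + 0))**2 = (1/(464/7 + 0))**2 = (1/(464/7))**2 = (7/464)**2 = 49/215296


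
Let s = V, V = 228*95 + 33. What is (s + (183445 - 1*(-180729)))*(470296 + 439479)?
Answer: 351052149925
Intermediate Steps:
V = 21693 (V = 21660 + 33 = 21693)
s = 21693
(s + (183445 - 1*(-180729)))*(470296 + 439479) = (21693 + (183445 - 1*(-180729)))*(470296 + 439479) = (21693 + (183445 + 180729))*909775 = (21693 + 364174)*909775 = 385867*909775 = 351052149925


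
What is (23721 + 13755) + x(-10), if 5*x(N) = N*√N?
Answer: 37476 - 2*I*√10 ≈ 37476.0 - 6.3246*I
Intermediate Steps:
x(N) = N^(3/2)/5 (x(N) = (N*√N)/5 = N^(3/2)/5)
(23721 + 13755) + x(-10) = (23721 + 13755) + (-10)^(3/2)/5 = 37476 + (-10*I*√10)/5 = 37476 - 2*I*√10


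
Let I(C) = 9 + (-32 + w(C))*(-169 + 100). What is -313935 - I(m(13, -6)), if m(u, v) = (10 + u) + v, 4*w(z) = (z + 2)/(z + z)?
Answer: -42995361/136 ≈ -3.1614e+5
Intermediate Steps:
w(z) = (2 + z)/(8*z) (w(z) = ((z + 2)/(z + z))/4 = ((2 + z)/((2*z)))/4 = ((2 + z)*(1/(2*z)))/4 = ((2 + z)/(2*z))/4 = (2 + z)/(8*z))
m(u, v) = 10 + u + v
I(C) = 2217 - 69*(2 + C)/(8*C) (I(C) = 9 + (-32 + (2 + C)/(8*C))*(-169 + 100) = 9 + (-32 + (2 + C)/(8*C))*(-69) = 9 + (2208 - 69*(2 + C)/(8*C)) = 2217 - 69*(2 + C)/(8*C))
-313935 - I(m(13, -6)) = -313935 - 3*(-46 + 5889*(10 + 13 - 6))/(8*(10 + 13 - 6)) = -313935 - 3*(-46 + 5889*17)/(8*17) = -313935 - 3*(-46 + 100113)/(8*17) = -313935 - 3*100067/(8*17) = -313935 - 1*300201/136 = -313935 - 300201/136 = -42995361/136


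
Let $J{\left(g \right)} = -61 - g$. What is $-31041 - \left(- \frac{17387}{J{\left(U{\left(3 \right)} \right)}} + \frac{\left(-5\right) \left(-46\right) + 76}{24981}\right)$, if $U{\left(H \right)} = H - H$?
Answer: $- \frac{15911970598}{507947} \approx -31326.0$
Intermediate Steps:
$U{\left(H \right)} = 0$
$-31041 - \left(- \frac{17387}{J{\left(U{\left(3 \right)} \right)}} + \frac{\left(-5\right) \left(-46\right) + 76}{24981}\right) = -31041 - \left(- \frac{17387}{-61 - 0} + \frac{\left(-5\right) \left(-46\right) + 76}{24981}\right) = -31041 - \left(- \frac{17387}{-61 + 0} + \left(230 + 76\right) \frac{1}{24981}\right) = -31041 - \left(- \frac{17387}{-61} + 306 \cdot \frac{1}{24981}\right) = -31041 - \left(\left(-17387\right) \left(- \frac{1}{61}\right) + \frac{102}{8327}\right) = -31041 - \left(\frac{17387}{61} + \frac{102}{8327}\right) = -31041 - \frac{144787771}{507947} = - \frac{15911970598}{507947}$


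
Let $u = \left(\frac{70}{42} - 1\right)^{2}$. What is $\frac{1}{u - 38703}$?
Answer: $- \frac{9}{348323} \approx -2.5838 \cdot 10^{-5}$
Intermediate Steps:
$u = \frac{4}{9}$ ($u = \left(70 \cdot \frac{1}{42} - 1\right)^{2} = \left(\frac{5}{3} - 1\right)^{2} = \left(\frac{2}{3}\right)^{2} = \frac{4}{9} \approx 0.44444$)
$\frac{1}{u - 38703} = \frac{1}{\frac{4}{9} - 38703} = \frac{1}{- \frac{348323}{9}} = - \frac{9}{348323}$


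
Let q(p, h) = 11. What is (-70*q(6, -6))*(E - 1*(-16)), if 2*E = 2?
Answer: -13090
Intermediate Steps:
E = 1 (E = (½)*2 = 1)
(-70*q(6, -6))*(E - 1*(-16)) = (-70*11)*(1 - 1*(-16)) = -770*(1 + 16) = -770*17 = -13090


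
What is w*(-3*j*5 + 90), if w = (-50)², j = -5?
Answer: 412500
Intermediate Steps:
w = 2500
w*(-3*j*5 + 90) = 2500*(-3*(-5)*5 + 90) = 2500*(15*5 + 90) = 2500*(75 + 90) = 2500*165 = 412500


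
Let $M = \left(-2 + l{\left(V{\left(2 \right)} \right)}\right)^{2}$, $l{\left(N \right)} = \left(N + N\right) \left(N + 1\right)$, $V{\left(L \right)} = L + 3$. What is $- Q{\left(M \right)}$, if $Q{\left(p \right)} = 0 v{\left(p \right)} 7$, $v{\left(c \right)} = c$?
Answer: $0$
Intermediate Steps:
$V{\left(L \right)} = 3 + L$
$l{\left(N \right)} = 2 N \left(1 + N\right)$
$M = 3364$ ($M = \left(-2 + 2 \left(3 + 2\right) \left(1 + \left(3 + 2\right)\right)\right)^{2} = \left(-2 + 2 \cdot 5 \left(1 + 5\right)\right)^{2} = \left(-2 + 2 \cdot 5 \cdot 6\right)^{2} = \left(-2 + 60\right)^{2} = 58^{2} = 3364$)
$Q{\left(p \right)} = 0$ ($Q{\left(p \right)} = 0 p 7 = 0 \cdot 7 = 0$)
$- Q{\left(M \right)} = \left(-1\right) 0 = 0$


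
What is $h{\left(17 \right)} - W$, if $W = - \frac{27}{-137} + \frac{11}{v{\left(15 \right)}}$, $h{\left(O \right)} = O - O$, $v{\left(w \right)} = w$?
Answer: $- \frac{1912}{2055} \approx -0.93041$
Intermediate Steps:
$h{\left(O \right)} = 0$
$W = \frac{1912}{2055}$ ($W = - \frac{27}{-137} + \frac{11}{15} = \left(-27\right) \left(- \frac{1}{137}\right) + 11 \cdot \frac{1}{15} = \frac{27}{137} + \frac{11}{15} = \frac{1912}{2055} \approx 0.93041$)
$h{\left(17 \right)} - W = 0 - \frac{1912}{2055} = - \frac{1912}{2055}$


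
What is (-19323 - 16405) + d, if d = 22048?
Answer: -13680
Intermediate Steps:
(-19323 - 16405) + d = (-19323 - 16405) + 22048 = -35728 + 22048 = -13680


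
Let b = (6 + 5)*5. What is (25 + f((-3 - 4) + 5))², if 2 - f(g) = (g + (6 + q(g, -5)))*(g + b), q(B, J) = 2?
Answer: 84681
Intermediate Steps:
b = 55 (b = 11*5 = 55)
f(g) = 2 - (8 + g)*(55 + g) (f(g) = 2 - (g + (6 + 2))*(g + 55) = 2 - (g + 8)*(55 + g) = 2 - (8 + g)*(55 + g))
(25 + f((-3 - 4) + 5))² = (25 + (-438 - ((-3 - 4) + 5)² - 63*((-3 - 4) + 5)))² = (25 + (-438 - (-7 + 5)² - 63*(-7 + 5)))² = (25 + (-438 - 1*(-2)² - 63*(-2)))² = (25 + (-438 - 1*4 + 126))² = (25 + (-438 - 4 + 126))² = (25 - 316)² = (-291)² = 84681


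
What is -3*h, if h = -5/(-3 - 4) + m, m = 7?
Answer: -162/7 ≈ -23.143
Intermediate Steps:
h = 54/7 (h = -5/(-3 - 4) + 7 = -5/(-7) + 7 = -⅐*(-5) + 7 = 5/7 + 7 = 54/7 ≈ 7.7143)
-3*h = -3*54/7 = -162/7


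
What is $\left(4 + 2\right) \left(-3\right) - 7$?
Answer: $-25$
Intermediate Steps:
$\left(4 + 2\right) \left(-3\right) - 7 = 6 \left(-3\right) - 7 = -18 - 7 = -25$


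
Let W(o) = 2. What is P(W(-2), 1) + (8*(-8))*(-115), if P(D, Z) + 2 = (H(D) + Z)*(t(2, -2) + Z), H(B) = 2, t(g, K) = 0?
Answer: 7361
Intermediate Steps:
P(D, Z) = -2 + Z*(2 + Z) (P(D, Z) = -2 + (2 + Z)*(0 + Z) = -2 + (2 + Z)*Z = -2 + Z*(2 + Z))
P(W(-2), 1) + (8*(-8))*(-115) = (-2 + 1² + 2*1) + (8*(-8))*(-115) = (-2 + 1 + 2) - 64*(-115) = 1 + 7360 = 7361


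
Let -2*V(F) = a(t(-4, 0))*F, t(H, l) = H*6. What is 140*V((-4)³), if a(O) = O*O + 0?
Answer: 2580480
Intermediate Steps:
t(H, l) = 6*H
a(O) = O² (a(O) = O² + 0 = O²)
V(F) = -288*F (V(F) = -(6*(-4))²*F/2 = -(-24)²*F/2 = -288*F)
140*V((-4)³) = 140*(-288*(-4)³) = 140*(-288*(-64)) = 140*18432 = 2580480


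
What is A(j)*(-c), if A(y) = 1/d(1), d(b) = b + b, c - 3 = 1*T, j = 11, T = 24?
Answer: -27/2 ≈ -13.500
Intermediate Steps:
c = 27 (c = 3 + 1*24 = 3 + 24 = 27)
d(b) = 2*b
A(y) = ½ (A(y) = 1/(2*1) = 1/2 = ½)
A(j)*(-c) = (-1*27)/2 = (½)*(-27) = -27/2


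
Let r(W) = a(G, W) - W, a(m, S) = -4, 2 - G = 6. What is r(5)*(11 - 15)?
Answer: 36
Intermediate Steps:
G = -4 (G = 2 - 1*6 = 2 - 6 = -4)
r(W) = -4 - W
r(5)*(11 - 15) = (-4 - 1*5)*(11 - 15) = (-4 - 5)*(-4) = -9*(-4) = 36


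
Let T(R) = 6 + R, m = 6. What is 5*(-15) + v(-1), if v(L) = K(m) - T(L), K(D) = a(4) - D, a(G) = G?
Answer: -82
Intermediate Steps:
K(D) = 4 - D
v(L) = -8 - L (v(L) = (4 - 1*6) - (6 + L) = (4 - 6) + (-6 - L) = -2 + (-6 - L) = -8 - L)
5*(-15) + v(-1) = 5*(-15) + (-8 - 1*(-1)) = -75 + (-8 + 1) = -75 - 7 = -82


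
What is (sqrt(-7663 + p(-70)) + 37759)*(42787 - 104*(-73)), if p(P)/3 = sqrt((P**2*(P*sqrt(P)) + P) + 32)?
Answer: 1902260661 + 50379*sqrt(-7663 + 3*sqrt(2)*sqrt(-19 - 171500*I*sqrt(70))) ≈ 1.9036e+9 - 3.4719e+6*I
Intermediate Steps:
p(P) = 3*sqrt(32 + P + P**(7/2)) (p(P) = 3*sqrt((P**2*(P*sqrt(P)) + P) + 32) = 3*sqrt((P**2*P**(3/2) + P) + 32) = 3*sqrt((P**(7/2) + P) + 32) = 3*sqrt((P + P**(7/2)) + 32) = 3*sqrt(32 + P + P**(7/2)))
(sqrt(-7663 + p(-70)) + 37759)*(42787 - 104*(-73)) = (sqrt(-7663 + 3*sqrt(32 - 70 + (-70)**(7/2))) + 37759)*(42787 - 104*(-73)) = (sqrt(-7663 + 3*sqrt(32 - 70 - 343000*I*sqrt(70))) + 37759)*(42787 + 7592) = (sqrt(-7663 + 3*sqrt(-38 - 343000*I*sqrt(70))) + 37759)*50379 = (37759 + sqrt(-7663 + 3*sqrt(-38 - 343000*I*sqrt(70))))*50379 = 1902260661 + 50379*sqrt(-7663 + 3*sqrt(-38 - 343000*I*sqrt(70)))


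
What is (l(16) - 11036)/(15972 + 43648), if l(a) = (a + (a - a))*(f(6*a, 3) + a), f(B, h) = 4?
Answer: -2679/14905 ≈ -0.17974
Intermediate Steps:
l(a) = a*(4 + a) (l(a) = (a + (a - a))*(4 + a) = (a + 0)*(4 + a) = a*(4 + a))
(l(16) - 11036)/(15972 + 43648) = (16*(4 + 16) - 11036)/(15972 + 43648) = (16*20 - 11036)/59620 = (320 - 11036)*(1/59620) = -10716*1/59620 = -2679/14905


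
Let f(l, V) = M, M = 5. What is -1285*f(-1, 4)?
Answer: -6425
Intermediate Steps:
f(l, V) = 5
-1285*f(-1, 4) = -1285*5 = -6425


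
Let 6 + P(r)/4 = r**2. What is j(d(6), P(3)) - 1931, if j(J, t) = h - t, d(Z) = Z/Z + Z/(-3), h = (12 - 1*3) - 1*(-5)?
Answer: -1929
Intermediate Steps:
P(r) = -24 + 4*r**2
h = 14 (h = (12 - 3) + 5 = 9 + 5 = 14)
d(Z) = 1 - Z/3 (d(Z) = 1 + Z*(-1/3) = 1 - Z/3)
j(J, t) = 14 - t
j(d(6), P(3)) - 1931 = (14 - (-24 + 4*3**2)) - 1931 = (14 - (-24 + 4*9)) - 1931 = (14 - (-24 + 36)) - 1931 = (14 - 1*12) - 1931 = (14 - 12) - 1931 = 2 - 1931 = -1929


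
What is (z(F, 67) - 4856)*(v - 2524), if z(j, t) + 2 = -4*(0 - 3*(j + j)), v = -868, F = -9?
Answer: 17211008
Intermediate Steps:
z(j, t) = -2 + 24*j (z(j, t) = -2 - 4*(0 - 3*(j + j)) = -2 - 4*(0 - 6*j) = -2 - (-24)*j = -2 + 24*j)
(z(F, 67) - 4856)*(v - 2524) = ((-2 + 24*(-9)) - 4856)*(-868 - 2524) = ((-2 - 216) - 4856)*(-3392) = (-218 - 4856)*(-3392) = -5074*(-3392) = 17211008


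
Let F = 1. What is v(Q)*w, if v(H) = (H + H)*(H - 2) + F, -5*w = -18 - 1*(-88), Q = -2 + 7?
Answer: -434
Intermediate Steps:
Q = 5
w = -14 (w = -(-18 - 1*(-88))/5 = -(-18 + 88)/5 = -⅕*70 = -14)
v(H) = 1 + 2*H*(-2 + H) (v(H) = (H + H)*(H - 2) + 1 = (2*H)*(-2 + H) + 1 = 2*H*(-2 + H) + 1 = 1 + 2*H*(-2 + H))
v(Q)*w = (1 - 4*5 + 2*5²)*(-14) = (1 - 20 + 2*25)*(-14) = (1 - 20 + 50)*(-14) = 31*(-14) = -434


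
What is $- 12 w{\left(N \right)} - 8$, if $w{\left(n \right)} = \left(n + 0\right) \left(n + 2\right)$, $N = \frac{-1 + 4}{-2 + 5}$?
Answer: $-44$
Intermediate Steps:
$N = 1$ ($N = \frac{3}{3} = 3 \cdot \frac{1}{3} = 1$)
$w{\left(n \right)} = n \left(2 + n\right)$
$- 12 w{\left(N \right)} - 8 = - 12 \cdot 1 \left(2 + 1\right) - 8 = - 12 \cdot 1 \cdot 3 - 8 = \left(-12\right) 3 - 8 = -36 - 8 = -44$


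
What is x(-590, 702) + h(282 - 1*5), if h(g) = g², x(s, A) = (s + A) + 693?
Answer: 77534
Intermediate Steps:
x(s, A) = 693 + A + s (x(s, A) = (A + s) + 693 = 693 + A + s)
x(-590, 702) + h(282 - 1*5) = (693 + 702 - 590) + (282 - 1*5)² = 805 + (282 - 5)² = 805 + 277² = 805 + 76729 = 77534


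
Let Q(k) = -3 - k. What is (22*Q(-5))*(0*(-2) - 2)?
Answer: -88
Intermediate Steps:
(22*Q(-5))*(0*(-2) - 2) = (22*(-3 - 1*(-5)))*(0*(-2) - 2) = (22*(-3 + 5))*(0 - 2) = (22*2)*(-2) = 44*(-2) = -88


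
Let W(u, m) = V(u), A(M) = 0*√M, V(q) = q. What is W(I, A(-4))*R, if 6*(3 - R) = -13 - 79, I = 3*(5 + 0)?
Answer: 275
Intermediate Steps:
I = 15 (I = 3*5 = 15)
A(M) = 0
R = 55/3 (R = 3 - (-13 - 79)/6 = 3 - ⅙*(-92) = 3 + 46/3 = 55/3 ≈ 18.333)
W(u, m) = u
W(I, A(-4))*R = 15*(55/3) = 275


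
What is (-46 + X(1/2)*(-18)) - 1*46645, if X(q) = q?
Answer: -46700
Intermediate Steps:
(-46 + X(1/2)*(-18)) - 1*46645 = (-46 - 18/2) - 1*46645 = (-46 + (1/2)*(-18)) - 46645 = (-46 - 9) - 46645 = -55 - 46645 = -46700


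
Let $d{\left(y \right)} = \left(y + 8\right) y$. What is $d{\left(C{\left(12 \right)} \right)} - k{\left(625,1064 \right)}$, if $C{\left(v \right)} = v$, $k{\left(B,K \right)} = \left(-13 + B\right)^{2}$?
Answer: $-374304$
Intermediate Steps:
$d{\left(y \right)} = y \left(8 + y\right)$ ($d{\left(y \right)} = \left(8 + y\right) y = y \left(8 + y\right)$)
$d{\left(C{\left(12 \right)} \right)} - k{\left(625,1064 \right)} = 12 \left(8 + 12\right) - \left(-13 + 625\right)^{2} = 12 \cdot 20 - 612^{2} = 240 - 374544 = -374304$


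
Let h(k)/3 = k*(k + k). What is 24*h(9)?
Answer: 11664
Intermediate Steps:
h(k) = 6*k² (h(k) = 3*(k*(k + k)) = 3*(k*(2*k)) = 3*(2*k²) = 6*k²)
24*h(9) = 24*(6*9²) = 24*(6*81) = 24*486 = 11664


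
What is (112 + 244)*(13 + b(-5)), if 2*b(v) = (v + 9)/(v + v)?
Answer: 22784/5 ≈ 4556.8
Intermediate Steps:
b(v) = (9 + v)/(4*v) (b(v) = ((v + 9)/(v + v))/2 = ((9 + v)/((2*v)))/2 = ((9 + v)*(1/(2*v)))/2 = ((9 + v)/(2*v))/2 = (9 + v)/(4*v))
(112 + 244)*(13 + b(-5)) = (112 + 244)*(13 + (¼)*(9 - 5)/(-5)) = 356*(13 + (¼)*(-⅕)*4) = 356*(13 - ⅕) = 356*(64/5) = 22784/5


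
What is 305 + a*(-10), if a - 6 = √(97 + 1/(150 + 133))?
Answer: 245 - 20*√1942229/283 ≈ 146.51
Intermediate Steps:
a = 6 + 2*√1942229/283 (a = 6 + √(97 + 1/(150 + 133)) = 6 + √(97 + 1/283) = 6 + √(27452/283) = 6 + 2*√1942229/283 ≈ 15.849)
305 + a*(-10) = 305 + (6 + 2*√1942229/283)*(-10) = 305 + (-60 - 20*√1942229/283) = 245 - 20*√1942229/283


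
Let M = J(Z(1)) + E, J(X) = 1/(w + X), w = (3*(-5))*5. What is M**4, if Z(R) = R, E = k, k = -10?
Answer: 301489944561/29986576 ≈ 10054.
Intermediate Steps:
w = -75 (w = -15*5 = -75)
E = -10
J(X) = 1/(-75 + X)
M = -741/74 (M = 1/(-75 + 1) - 10 = 1/(-74) - 10 = -1/74 - 10 = -741/74 ≈ -10.014)
M**4 = (-741/74)**4 = 301489944561/29986576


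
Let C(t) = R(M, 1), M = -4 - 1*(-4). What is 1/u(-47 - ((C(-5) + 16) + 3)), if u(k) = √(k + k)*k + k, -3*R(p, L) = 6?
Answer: I/(64*(-I + 8*√2)) ≈ -0.00012112 + 0.0013704*I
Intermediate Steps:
M = 0 (M = -4 + 4 = 0)
R(p, L) = -2 (R(p, L) = -⅓*6 = -2)
C(t) = -2
u(k) = k + √2*k^(3/2) (u(k) = √(2*k)*k + k = (√2*√k)*k + k = √2*k^(3/2) + k = k + √2*k^(3/2))
1/u(-47 - ((C(-5) + 16) + 3)) = 1/((-47 - ((-2 + 16) + 3)) + √2*(-47 - ((-2 + 16) + 3))^(3/2)) = 1/((-47 - (14 + 3)) + √2*(-47 - (14 + 3))^(3/2)) = 1/((-47 - 1*17) + √2*(-47 - 1*17)^(3/2)) = 1/((-47 - 17) + √2*(-47 - 17)^(3/2)) = 1/(-64 + √2*(-64)^(3/2)) = 1/(-64 + √2*(-512*I)) = 1/(-64 - 512*I*√2)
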